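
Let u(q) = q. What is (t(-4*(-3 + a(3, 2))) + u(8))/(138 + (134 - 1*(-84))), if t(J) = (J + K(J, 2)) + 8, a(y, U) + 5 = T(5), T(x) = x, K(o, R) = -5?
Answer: 23/356 ≈ 0.064607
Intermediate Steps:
a(y, U) = 0 (a(y, U) = -5 + 5 = 0)
t(J) = 3 + J (t(J) = (J - 5) + 8 = (-5 + J) + 8 = 3 + J)
(t(-4*(-3 + a(3, 2))) + u(8))/(138 + (134 - 1*(-84))) = ((3 - 4*(-3 + 0)) + 8)/(138 + (134 - 1*(-84))) = ((3 - 4*(-3)) + 8)/(138 + (134 + 84)) = ((3 + 12) + 8)/(138 + 218) = (15 + 8)/356 = 23*(1/356) = 23/356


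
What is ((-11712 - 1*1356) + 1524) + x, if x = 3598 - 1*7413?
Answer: -15359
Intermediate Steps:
x = -3815 (x = 3598 - 7413 = -3815)
((-11712 - 1*1356) + 1524) + x = ((-11712 - 1*1356) + 1524) - 3815 = ((-11712 - 1356) + 1524) - 3815 = (-13068 + 1524) - 3815 = -11544 - 3815 = -15359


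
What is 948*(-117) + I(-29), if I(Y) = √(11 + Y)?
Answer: -110916 + 3*I*√2 ≈ -1.1092e+5 + 4.2426*I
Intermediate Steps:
948*(-117) + I(-29) = 948*(-117) + √(11 - 29) = -110916 + √(-18) = -110916 + 3*I*√2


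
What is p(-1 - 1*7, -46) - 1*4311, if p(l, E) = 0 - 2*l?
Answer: -4295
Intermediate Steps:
p(l, E) = -2*l
p(-1 - 1*7, -46) - 1*4311 = -2*(-1 - 1*7) - 1*4311 = -2*(-1 - 7) - 4311 = -2*(-8) - 4311 = 16 - 4311 = -4295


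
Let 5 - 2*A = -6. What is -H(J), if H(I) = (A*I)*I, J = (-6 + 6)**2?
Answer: 0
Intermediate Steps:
A = 11/2 (A = 5/2 - 1/2*(-6) = 5/2 + 3 = 11/2 ≈ 5.5000)
J = 0 (J = 0**2 = 0)
H(I) = 11*I**2/2 (H(I) = (11*I/2)*I = 11*I**2/2)
-H(J) = -11*0**2/2 = -11*0/2 = -1*0 = 0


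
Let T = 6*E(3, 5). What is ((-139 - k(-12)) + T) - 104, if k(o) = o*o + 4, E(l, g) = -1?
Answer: -397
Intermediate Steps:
k(o) = 4 + o**2 (k(o) = o**2 + 4 = 4 + o**2)
T = -6 (T = 6*(-1) = -6)
((-139 - k(-12)) + T) - 104 = ((-139 - (4 + (-12)**2)) - 6) - 104 = ((-139 - (4 + 144)) - 6) - 104 = ((-139 - 1*148) - 6) - 104 = ((-139 - 148) - 6) - 104 = (-287 - 6) - 104 = -293 - 104 = -397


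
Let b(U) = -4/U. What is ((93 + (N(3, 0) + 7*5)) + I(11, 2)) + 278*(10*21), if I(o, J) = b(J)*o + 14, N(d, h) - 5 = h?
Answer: 58505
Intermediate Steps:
N(d, h) = 5 + h
I(o, J) = 14 - 4*o/J (I(o, J) = (-4/J)*o + 14 = -4*o/J + 14 = 14 - 4*o/J)
((93 + (N(3, 0) + 7*5)) + I(11, 2)) + 278*(10*21) = ((93 + ((5 + 0) + 7*5)) + (14 - 4*11/2)) + 278*(10*21) = ((93 + (5 + 35)) + (14 - 4*11*½)) + 278*210 = ((93 + 40) + (14 - 22)) + 58380 = (133 - 8) + 58380 = 125 + 58380 = 58505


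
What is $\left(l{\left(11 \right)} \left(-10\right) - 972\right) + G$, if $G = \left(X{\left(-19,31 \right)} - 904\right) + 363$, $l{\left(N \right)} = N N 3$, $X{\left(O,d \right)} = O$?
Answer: $-5162$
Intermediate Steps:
$l{\left(N \right)} = 3 N^{2}$ ($l{\left(N \right)} = N^{2} \cdot 3 = 3 N^{2}$)
$G = -560$ ($G = \left(-19 - 904\right) + 363 = -923 + 363 = -560$)
$\left(l{\left(11 \right)} \left(-10\right) - 972\right) + G = \left(3 \cdot 11^{2} \left(-10\right) - 972\right) - 560 = \left(3 \cdot 121 \left(-10\right) - 972\right) - 560 = \left(363 \left(-10\right) - 972\right) - 560 = \left(-3630 - 972\right) - 560 = -4602 - 560 = -5162$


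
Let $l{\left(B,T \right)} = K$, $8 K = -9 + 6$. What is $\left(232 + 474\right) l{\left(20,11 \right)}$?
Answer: $- \frac{1059}{4} \approx -264.75$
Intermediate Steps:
$K = - \frac{3}{8}$ ($K = \frac{-9 + 6}{8} = \frac{1}{8} \left(-3\right) = - \frac{3}{8} \approx -0.375$)
$l{\left(B,T \right)} = - \frac{3}{8}$
$\left(232 + 474\right) l{\left(20,11 \right)} = \left(232 + 474\right) \left(- \frac{3}{8}\right) = 706 \left(- \frac{3}{8}\right) = - \frac{1059}{4}$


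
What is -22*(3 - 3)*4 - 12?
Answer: -12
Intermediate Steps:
-22*(3 - 3)*4 - 12 = -0*4 - 12 = -22*0 - 12 = 0 - 12 = -12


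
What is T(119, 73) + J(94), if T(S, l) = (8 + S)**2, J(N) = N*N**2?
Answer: 846713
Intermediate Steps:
J(N) = N**3
T(119, 73) + J(94) = (8 + 119)**2 + 94**3 = 127**2 + 830584 = 16129 + 830584 = 846713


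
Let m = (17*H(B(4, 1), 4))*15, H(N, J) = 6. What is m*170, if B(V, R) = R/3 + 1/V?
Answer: 260100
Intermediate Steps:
B(V, R) = 1/V + R/3 (B(V, R) = R*(⅓) + 1/V = R/3 + 1/V = 1/V + R/3)
m = 1530 (m = (17*6)*15 = 102*15 = 1530)
m*170 = 1530*170 = 260100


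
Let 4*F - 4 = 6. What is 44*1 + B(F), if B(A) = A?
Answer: 93/2 ≈ 46.500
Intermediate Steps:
F = 5/2 (F = 1 + (1/4)*6 = 1 + 3/2 = 5/2 ≈ 2.5000)
44*1 + B(F) = 44*1 + 5/2 = 44 + 5/2 = 93/2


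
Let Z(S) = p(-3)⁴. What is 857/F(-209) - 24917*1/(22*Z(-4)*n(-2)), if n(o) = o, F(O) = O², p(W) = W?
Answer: 99223075/14152644 ≈ 7.0109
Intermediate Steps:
Z(S) = 81 (Z(S) = (-3)⁴ = 81)
857/F(-209) - 24917*1/(22*Z(-4)*n(-2)) = 857/((-209)²) - 24917/((22*81)*(-2)) = 857/43681 - 24917/(1782*(-2)) = 857*(1/43681) - 24917/(-3564) = 857/43681 - 24917*(-1/3564) = 857/43681 + 24917/3564 = 99223075/14152644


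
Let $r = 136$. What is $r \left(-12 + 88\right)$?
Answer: $10336$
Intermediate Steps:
$r \left(-12 + 88\right) = 136 \left(-12 + 88\right) = 136 \cdot 76 = 10336$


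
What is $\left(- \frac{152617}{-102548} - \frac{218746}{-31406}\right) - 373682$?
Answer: $- \frac{601730713753253}{1610311244} \approx -3.7367 \cdot 10^{5}$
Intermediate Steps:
$\left(- \frac{152617}{-102548} - \frac{218746}{-31406}\right) - 373682 = \left(\left(-152617\right) \left(- \frac{1}{102548}\right) - - \frac{109373}{15703}\right) - 373682 = \left(\frac{152617}{102548} + \frac{109373}{15703}\right) - 373682 = \frac{13612527155}{1610311244} - 373682 = - \frac{601730713753253}{1610311244}$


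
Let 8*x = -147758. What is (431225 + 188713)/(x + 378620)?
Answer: 79992/46471 ≈ 1.7213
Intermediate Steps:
x = -73879/4 (x = (⅛)*(-147758) = -73879/4 ≈ -18470.)
(431225 + 188713)/(x + 378620) = (431225 + 188713)/(-73879/4 + 378620) = 619938/(1440601/4) = 619938*(4/1440601) = 79992/46471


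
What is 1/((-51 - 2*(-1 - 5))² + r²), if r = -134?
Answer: 1/19477 ≈ 5.1343e-5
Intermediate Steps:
1/((-51 - 2*(-1 - 5))² + r²) = 1/((-51 - 2*(-1 - 5))² + (-134)²) = 1/((-51 - 2*(-6))² + 17956) = 1/((-51 + 12)² + 17956) = 1/((-39)² + 17956) = 1/(1521 + 17956) = 1/19477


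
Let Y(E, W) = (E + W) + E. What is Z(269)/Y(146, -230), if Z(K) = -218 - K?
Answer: -487/62 ≈ -7.8548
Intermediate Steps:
Y(E, W) = W + 2*E
Z(269)/Y(146, -230) = (-218 - 1*269)/(-230 + 2*146) = (-218 - 269)/(-230 + 292) = -487/62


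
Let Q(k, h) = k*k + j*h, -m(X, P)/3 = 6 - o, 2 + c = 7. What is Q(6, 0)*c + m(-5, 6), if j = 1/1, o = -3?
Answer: 153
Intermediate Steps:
c = 5 (c = -2 + 7 = 5)
j = 1
m(X, P) = -27 (m(X, P) = -3*(6 - 1*(-3)) = -3*(6 + 3) = -3*9 = -27)
Q(k, h) = h + k**2 (Q(k, h) = k*k + 1*h = k**2 + h = h + k**2)
Q(6, 0)*c + m(-5, 6) = (0 + 6**2)*5 - 27 = (0 + 36)*5 - 27 = 36*5 - 27 = 180 - 27 = 153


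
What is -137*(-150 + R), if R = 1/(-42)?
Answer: 863237/42 ≈ 20553.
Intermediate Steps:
R = -1/42 ≈ -0.023810
-137*(-150 + R) = -137*(-150 - 1/42) = -137*(-6301/42) = 863237/42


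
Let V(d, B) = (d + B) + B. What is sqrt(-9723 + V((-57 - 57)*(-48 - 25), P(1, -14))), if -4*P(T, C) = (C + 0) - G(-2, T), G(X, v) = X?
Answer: 3*I*sqrt(155) ≈ 37.35*I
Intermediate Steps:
P(T, C) = -1/2 - C/4 (P(T, C) = -((C + 0) - 1*(-2))/4 = -(C + 2)/4 = -(2 + C)/4 = -1/2 - C/4)
V(d, B) = d + 2*B (V(d, B) = (B + d) + B = d + 2*B)
sqrt(-9723 + V((-57 - 57)*(-48 - 25), P(1, -14))) = sqrt(-9723 + ((-57 - 57)*(-48 - 25) + 2*(-1/2 - 1/4*(-14)))) = sqrt(-9723 + (-114*(-73) + 2*(-1/2 + 7/2))) = sqrt(-9723 + (8322 + 2*3)) = sqrt(-9723 + (8322 + 6)) = sqrt(-9723 + 8328) = sqrt(-1395) = 3*I*sqrt(155)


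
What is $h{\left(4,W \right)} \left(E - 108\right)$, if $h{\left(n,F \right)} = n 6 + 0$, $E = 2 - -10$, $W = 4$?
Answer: $-2304$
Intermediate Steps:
$E = 12$ ($E = 2 + 10 = 12$)
$h{\left(n,F \right)} = 6 n$ ($h{\left(n,F \right)} = 6 n + 0 = 6 n$)
$h{\left(4,W \right)} \left(E - 108\right) = 6 \cdot 4 \left(12 - 108\right) = 24 \left(-96\right) = -2304$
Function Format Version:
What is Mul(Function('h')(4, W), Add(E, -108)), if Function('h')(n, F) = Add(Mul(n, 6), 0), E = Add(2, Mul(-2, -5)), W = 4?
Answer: -2304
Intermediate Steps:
E = 12 (E = Add(2, 10) = 12)
Function('h')(n, F) = Mul(6, n) (Function('h')(n, F) = Add(Mul(6, n), 0) = Mul(6, n))
Mul(Function('h')(4, W), Add(E, -108)) = Mul(Mul(6, 4), Add(12, -108)) = Mul(24, -96) = -2304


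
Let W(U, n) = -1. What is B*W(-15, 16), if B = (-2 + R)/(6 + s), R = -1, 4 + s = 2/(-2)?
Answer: 3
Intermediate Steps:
s = -5 (s = -4 + 2/(-2) = -4 + 2*(-½) = -4 - 1 = -5)
B = -3 (B = (-2 - 1)/(6 - 5) = -3/1 = -3*1 = -3)
B*W(-15, 16) = -3*(-1) = 3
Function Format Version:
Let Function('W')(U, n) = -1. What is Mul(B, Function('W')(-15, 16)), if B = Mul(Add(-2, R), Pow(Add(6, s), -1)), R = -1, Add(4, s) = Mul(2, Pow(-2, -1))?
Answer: 3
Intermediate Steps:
s = -5 (s = Add(-4, Mul(2, Pow(-2, -1))) = Add(-4, Mul(2, Rational(-1, 2))) = Add(-4, -1) = -5)
B = -3 (B = Mul(Add(-2, -1), Pow(Add(6, -5), -1)) = Mul(-3, Pow(1, -1)) = Mul(-3, 1) = -3)
Mul(B, Function('W')(-15, 16)) = Mul(-3, -1) = 3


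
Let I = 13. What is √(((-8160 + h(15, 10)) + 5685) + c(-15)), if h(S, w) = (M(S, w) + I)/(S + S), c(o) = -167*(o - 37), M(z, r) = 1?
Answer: √1397130/15 ≈ 78.800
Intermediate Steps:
c(o) = 6179 - 167*o (c(o) = -167*(-37 + o) = 6179 - 167*o)
h(S, w) = 7/S (h(S, w) = (1 + 13)/(S + S) = 14/((2*S)) = 14*(1/(2*S)) = 7/S)
√(((-8160 + h(15, 10)) + 5685) + c(-15)) = √(((-8160 + 7/15) + 5685) + (6179 - 167*(-15))) = √(((-8160 + 7*(1/15)) + 5685) + (6179 + 2505)) = √(((-8160 + 7/15) + 5685) + 8684) = √((-122393/15 + 5685) + 8684) = √(-37118/15 + 8684) = √(93142/15) = √1397130/15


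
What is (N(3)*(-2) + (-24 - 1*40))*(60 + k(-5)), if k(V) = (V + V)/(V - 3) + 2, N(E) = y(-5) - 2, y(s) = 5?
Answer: -8855/2 ≈ -4427.5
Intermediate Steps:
N(E) = 3 (N(E) = 5 - 2 = 3)
k(V) = 2 + 2*V/(-3 + V) (k(V) = (2*V)/(-3 + V) + 2 = 2*V/(-3 + V) + 2 = 2 + 2*V/(-3 + V))
(N(3)*(-2) + (-24 - 1*40))*(60 + k(-5)) = (3*(-2) + (-24 - 1*40))*(60 + 2*(-3 + 2*(-5))/(-3 - 5)) = (-6 + (-24 - 40))*(60 + 2*(-3 - 10)/(-8)) = (-6 - 64)*(60 + 2*(-⅛)*(-13)) = -70*(60 + 13/4) = -70*253/4 = -8855/2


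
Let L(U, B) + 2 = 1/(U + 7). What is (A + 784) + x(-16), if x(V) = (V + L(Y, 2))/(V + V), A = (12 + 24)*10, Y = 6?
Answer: 476137/416 ≈ 1144.6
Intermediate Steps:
A = 360 (A = 36*10 = 360)
L(U, B) = -2 + 1/(7 + U) (L(U, B) = -2 + 1/(U + 7) = -2 + 1/(7 + U))
x(V) = (-25/13 + V)/(2*V) (x(V) = (V + (-13 - 2*6)/(7 + 6))/(V + V) = (V + (-13 - 12)/13)/((2*V)) = (V + (1/13)*(-25))*(1/(2*V)) = (V - 25/13)*(1/(2*V)) = (-25/13 + V)*(1/(2*V)) = (-25/13 + V)/(2*V))
(A + 784) + x(-16) = (360 + 784) + (1/26)*(-25 + 13*(-16))/(-16) = 1144 + (1/26)*(-1/16)*(-25 - 208) = 1144 + (1/26)*(-1/16)*(-233) = 1144 + 233/416 = 476137/416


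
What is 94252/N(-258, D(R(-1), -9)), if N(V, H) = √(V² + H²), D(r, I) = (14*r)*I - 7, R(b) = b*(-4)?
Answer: 94252*√327685/327685 ≈ 164.65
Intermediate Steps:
R(b) = -4*b
D(r, I) = -7 + 14*I*r (D(r, I) = 14*I*r - 7 = -7 + 14*I*r)
N(V, H) = √(H² + V²)
94252/N(-258, D(R(-1), -9)) = 94252/(√((-7 + 14*(-9)*(-4*(-1)))² + (-258)²)) = 94252/(√((-7 + 14*(-9)*4)² + 66564)) = 94252/(√((-7 - 504)² + 66564)) = 94252/(√((-511)² + 66564)) = 94252/(√(261121 + 66564)) = 94252/(√327685) = 94252*(√327685/327685) = 94252*√327685/327685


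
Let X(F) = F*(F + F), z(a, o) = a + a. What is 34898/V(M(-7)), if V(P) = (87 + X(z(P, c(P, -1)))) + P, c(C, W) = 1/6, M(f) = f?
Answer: 17449/236 ≈ 73.936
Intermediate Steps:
c(C, W) = ⅙
z(a, o) = 2*a
X(F) = 2*F² (X(F) = F*(2*F) = 2*F²)
V(P) = 87 + P + 8*P² (V(P) = (87 + 2*(2*P)²) + P = (87 + 2*(4*P²)) + P = (87 + 8*P²) + P = 87 + P + 8*P²)
34898/V(M(-7)) = 34898/(87 - 7 + 8*(-7)²) = 34898/(87 - 7 + 8*49) = 34898/(87 - 7 + 392) = 34898/472 = 34898*(1/472) = 17449/236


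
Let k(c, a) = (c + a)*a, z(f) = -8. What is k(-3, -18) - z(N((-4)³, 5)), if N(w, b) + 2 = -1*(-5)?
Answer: 386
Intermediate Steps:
N(w, b) = 3 (N(w, b) = -2 - 1*(-5) = -2 + 5 = 3)
k(c, a) = a*(a + c) (k(c, a) = (a + c)*a = a*(a + c))
k(-3, -18) - z(N((-4)³, 5)) = -18*(-18 - 3) - 1*(-8) = -18*(-21) + 8 = 378 + 8 = 386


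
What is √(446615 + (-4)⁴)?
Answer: √446871 ≈ 668.48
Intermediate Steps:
√(446615 + (-4)⁴) = √(446615 + 256) = √446871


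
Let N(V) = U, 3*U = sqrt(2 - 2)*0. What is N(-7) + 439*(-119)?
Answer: -52241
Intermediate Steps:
U = 0 (U = (sqrt(2 - 2)*0)/3 = (sqrt(0)*0)/3 = (0*0)/3 = (1/3)*0 = 0)
N(V) = 0
N(-7) + 439*(-119) = 0 + 439*(-119) = 0 - 52241 = -52241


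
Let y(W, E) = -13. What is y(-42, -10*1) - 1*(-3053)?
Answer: 3040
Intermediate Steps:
y(-42, -10*1) - 1*(-3053) = -13 - 1*(-3053) = -13 + 3053 = 3040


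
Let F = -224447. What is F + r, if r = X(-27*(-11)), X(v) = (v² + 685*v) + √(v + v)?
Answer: 67207 + 3*√66 ≈ 67231.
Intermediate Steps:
X(v) = v² + 685*v + √2*√v (X(v) = (v² + 685*v) + √(2*v) = (v² + 685*v) + √2*√v = v² + 685*v + √2*√v)
r = 291654 + 3*√66 (r = (-27*(-11))² + 685*(-27*(-11)) + √2*√(-27*(-11)) = 297² + 685*297 + √2*√297 = 88209 + 203445 + √2*(3*√33) = 88209 + 203445 + 3*√66 = 291654 + 3*√66 ≈ 2.9168e+5)
F + r = -224447 + (291654 + 3*√66) = 67207 + 3*√66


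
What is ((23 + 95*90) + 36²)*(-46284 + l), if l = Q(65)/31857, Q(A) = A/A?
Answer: -14551538380303/31857 ≈ -4.5678e+8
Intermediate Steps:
Q(A) = 1
l = 1/31857 ≈ 3.1390e-5
((23 + 95*90) + 36²)*(-46284 + l) = ((23 + 95*90) + 36²)*(-46284 + 1/31857) = ((23 + 8550) + 1296)*(-1474469387/31857) = (8573 + 1296)*(-1474469387/31857) = 9869*(-1474469387/31857) = -14551538380303/31857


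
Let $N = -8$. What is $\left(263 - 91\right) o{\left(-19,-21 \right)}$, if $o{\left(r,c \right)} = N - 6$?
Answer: $-2408$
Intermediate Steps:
$o{\left(r,c \right)} = -14$ ($o{\left(r,c \right)} = -8 - 6 = -14$)
$\left(263 - 91\right) o{\left(-19,-21 \right)} = \left(263 - 91\right) \left(-14\right) = 172 \left(-14\right) = -2408$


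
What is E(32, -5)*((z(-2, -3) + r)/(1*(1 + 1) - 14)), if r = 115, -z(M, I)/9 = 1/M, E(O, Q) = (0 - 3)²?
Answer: -717/8 ≈ -89.625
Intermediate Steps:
E(O, Q) = 9 (E(O, Q) = (-3)² = 9)
z(M, I) = -9/M
E(32, -5)*((z(-2, -3) + r)/(1*(1 + 1) - 14)) = 9*((-9/(-2) + 115)/(1*(1 + 1) - 14)) = 9*((-9*(-½) + 115)/(1*2 - 14)) = 9*((9/2 + 115)/(2 - 14)) = 9*((239/2)/(-12)) = 9*((239/2)*(-1/12)) = 9*(-239/24) = -717/8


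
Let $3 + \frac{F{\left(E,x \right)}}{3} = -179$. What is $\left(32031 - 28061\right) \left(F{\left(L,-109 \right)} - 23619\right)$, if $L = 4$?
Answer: $-95935050$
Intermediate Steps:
$F{\left(E,x \right)} = -546$ ($F{\left(E,x \right)} = -9 + 3 \left(-179\right) = -9 - 537 = -546$)
$\left(32031 - 28061\right) \left(F{\left(L,-109 \right)} - 23619\right) = \left(32031 - 28061\right) \left(-546 - 23619\right) = 3970 \left(-546 - 23619\right) = 3970 \left(-24165\right) = -95935050$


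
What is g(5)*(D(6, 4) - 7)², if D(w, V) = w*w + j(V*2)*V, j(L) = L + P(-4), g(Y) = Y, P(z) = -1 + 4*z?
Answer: 245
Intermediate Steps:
j(L) = -17 + L (j(L) = L + (-1 + 4*(-4)) = L + (-1 - 16) = L - 17 = -17 + L)
D(w, V) = w² + V*(-17 + 2*V) (D(w, V) = w*w + (-17 + V*2)*V = w² + (-17 + 2*V)*V = w² + V*(-17 + 2*V))
g(5)*(D(6, 4) - 7)² = 5*((6² + 4*(-17 + 2*4)) - 7)² = 5*((36 + 4*(-17 + 8)) - 7)² = 5*((36 + 4*(-9)) - 7)² = 5*((36 - 36) - 7)² = 5*(0 - 7)² = 5*(-7)² = 5*49 = 245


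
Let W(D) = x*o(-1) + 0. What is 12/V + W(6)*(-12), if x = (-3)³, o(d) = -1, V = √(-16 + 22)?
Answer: -324 + 2*√6 ≈ -319.10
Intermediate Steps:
V = √6 ≈ 2.4495
x = -27
W(D) = 27 (W(D) = -27*(-1) + 0 = 27 + 0 = 27)
12/V + W(6)*(-12) = 12/(√6) + 27*(-12) = 12*(√6/6) - 324 = 2*√6 - 324 = -324 + 2*√6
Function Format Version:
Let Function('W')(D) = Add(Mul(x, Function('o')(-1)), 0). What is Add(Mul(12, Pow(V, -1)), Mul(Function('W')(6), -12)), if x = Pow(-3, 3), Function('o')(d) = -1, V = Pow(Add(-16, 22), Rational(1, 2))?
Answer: Add(-324, Mul(2, Pow(6, Rational(1, 2)))) ≈ -319.10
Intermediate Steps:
V = Pow(6, Rational(1, 2)) ≈ 2.4495
x = -27
Function('W')(D) = 27 (Function('W')(D) = Add(Mul(-27, -1), 0) = Add(27, 0) = 27)
Add(Mul(12, Pow(V, -1)), Mul(Function('W')(6), -12)) = Add(Mul(12, Pow(Pow(6, Rational(1, 2)), -1)), Mul(27, -12)) = Add(Mul(12, Mul(Rational(1, 6), Pow(6, Rational(1, 2)))), -324) = Add(Mul(2, Pow(6, Rational(1, 2))), -324) = Add(-324, Mul(2, Pow(6, Rational(1, 2))))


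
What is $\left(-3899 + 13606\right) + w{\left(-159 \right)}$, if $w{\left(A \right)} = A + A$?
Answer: $9389$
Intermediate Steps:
$w{\left(A \right)} = 2 A$
$\left(-3899 + 13606\right) + w{\left(-159 \right)} = \left(-3899 + 13606\right) + 2 \left(-159\right) = 9707 - 318 = 9389$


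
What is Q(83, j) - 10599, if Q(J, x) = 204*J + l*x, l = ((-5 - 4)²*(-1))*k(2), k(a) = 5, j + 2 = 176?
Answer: -64137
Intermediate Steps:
j = 174 (j = -2 + 176 = 174)
l = -405 (l = ((-5 - 4)²*(-1))*5 = ((-9)²*(-1))*5 = (81*(-1))*5 = -81*5 = -405)
Q(J, x) = -405*x + 204*J (Q(J, x) = 204*J - 405*x = -405*x + 204*J)
Q(83, j) - 10599 = (-405*174 + 204*83) - 10599 = (-70470 + 16932) - 10599 = -53538 - 10599 = -64137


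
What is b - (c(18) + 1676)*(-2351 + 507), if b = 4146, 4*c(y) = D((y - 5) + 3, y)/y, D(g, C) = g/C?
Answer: 250671734/81 ≈ 3.0947e+6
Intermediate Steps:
c(y) = (-2 + y)/(4*y²) (c(y) = ((((y - 5) + 3)/y)/y)/4 = ((((-5 + y) + 3)/y)/y)/4 = (((-2 + y)/y)/y)/4 = ((-2 + y)/y²)/4 = (-2 + y)/(4*y²))
b - (c(18) + 1676)*(-2351 + 507) = 4146 - ((¼)*(-2 + 18)/18² + 1676)*(-2351 + 507) = 4146 - ((¼)*(1/324)*16 + 1676)*(-1844) = 4146 - (1/81 + 1676)*(-1844) = 4146 - 135757*(-1844)/81 = 4146 - 1*(-250335908/81) = 4146 + 250335908/81 = 250671734/81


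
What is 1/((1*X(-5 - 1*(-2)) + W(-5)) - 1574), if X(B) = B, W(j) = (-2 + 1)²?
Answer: -1/1576 ≈ -0.00063452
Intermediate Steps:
W(j) = 1 (W(j) = (-1)² = 1)
1/((1*X(-5 - 1*(-2)) + W(-5)) - 1574) = 1/((1*(-5 - 1*(-2)) + 1) - 1574) = 1/((1*(-5 + 2) + 1) - 1574) = 1/((1*(-3) + 1) - 1574) = 1/((-3 + 1) - 1574) = 1/(-2 - 1574) = 1/(-1576) = -1/1576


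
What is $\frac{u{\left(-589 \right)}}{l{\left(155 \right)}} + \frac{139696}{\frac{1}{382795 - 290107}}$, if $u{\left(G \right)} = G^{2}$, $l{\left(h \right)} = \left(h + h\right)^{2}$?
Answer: $\frac{1294814285161}{100} \approx 1.2948 \cdot 10^{10}$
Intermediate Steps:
$l{\left(h \right)} = 4 h^{2}$ ($l{\left(h \right)} = \left(2 h\right)^{2} = 4 h^{2}$)
$\frac{u{\left(-589 \right)}}{l{\left(155 \right)}} + \frac{139696}{\frac{1}{382795 - 290107}} = \frac{\left(-589\right)^{2}}{4 \cdot 155^{2}} + \frac{139696}{\frac{1}{382795 - 290107}} = \frac{346921}{4 \cdot 24025} + \frac{139696}{\frac{1}{92688}} = \frac{346921}{96100} + 139696 \frac{1}{\frac{1}{92688}} = 346921 \cdot \frac{1}{96100} + 139696 \cdot 92688 = \frac{361}{100} + 12948142848 = \frac{1294814285161}{100}$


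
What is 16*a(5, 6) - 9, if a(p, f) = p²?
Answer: 391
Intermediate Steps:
16*a(5, 6) - 9 = 16*5² - 9 = 16*25 - 9 = 400 - 9 = 391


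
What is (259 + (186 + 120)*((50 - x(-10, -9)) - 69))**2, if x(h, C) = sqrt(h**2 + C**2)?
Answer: 47806141 + 3399660*sqrt(181) ≈ 9.3544e+7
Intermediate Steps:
x(h, C) = sqrt(C**2 + h**2)
(259 + (186 + 120)*((50 - x(-10, -9)) - 69))**2 = (259 + (186 + 120)*((50 - sqrt((-9)**2 + (-10)**2)) - 69))**2 = (259 + 306*((50 - sqrt(81 + 100)) - 69))**2 = (259 + 306*((50 - sqrt(181)) - 69))**2 = (259 + 306*(-19 - sqrt(181)))**2 = (259 + (-5814 - 306*sqrt(181)))**2 = (-5555 - 306*sqrt(181))**2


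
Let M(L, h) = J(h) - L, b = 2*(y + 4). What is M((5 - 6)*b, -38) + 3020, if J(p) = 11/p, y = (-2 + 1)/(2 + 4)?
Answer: 345121/114 ≈ 3027.4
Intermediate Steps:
y = -⅙ (y = -1/6 = -1*⅙ = -⅙ ≈ -0.16667)
b = 23/3 (b = 2*(-⅙ + 4) = 2*(23/6) = 23/3 ≈ 7.6667)
M(L, h) = -L + 11/h (M(L, h) = 11/h - L = -L + 11/h)
M((5 - 6)*b, -38) + 3020 = (-(5 - 6)*23/3 + 11/(-38)) + 3020 = (-(-1)*23/3 + 11*(-1/38)) + 3020 = (-1*(-23/3) - 11/38) + 3020 = (23/3 - 11/38) + 3020 = 841/114 + 3020 = 345121/114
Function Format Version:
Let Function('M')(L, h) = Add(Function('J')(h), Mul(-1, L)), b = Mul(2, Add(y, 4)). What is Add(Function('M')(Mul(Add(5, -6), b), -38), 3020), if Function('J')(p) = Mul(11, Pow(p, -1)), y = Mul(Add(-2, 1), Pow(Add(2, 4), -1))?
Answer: Rational(345121, 114) ≈ 3027.4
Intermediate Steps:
y = Rational(-1, 6) (y = Mul(-1, Pow(6, -1)) = Mul(-1, Rational(1, 6)) = Rational(-1, 6) ≈ -0.16667)
b = Rational(23, 3) (b = Mul(2, Add(Rational(-1, 6), 4)) = Mul(2, Rational(23, 6)) = Rational(23, 3) ≈ 7.6667)
Function('M')(L, h) = Add(Mul(-1, L), Mul(11, Pow(h, -1))) (Function('M')(L, h) = Add(Mul(11, Pow(h, -1)), Mul(-1, L)) = Add(Mul(-1, L), Mul(11, Pow(h, -1))))
Add(Function('M')(Mul(Add(5, -6), b), -38), 3020) = Add(Add(Mul(-1, Mul(Add(5, -6), Rational(23, 3))), Mul(11, Pow(-38, -1))), 3020) = Add(Add(Mul(-1, Mul(-1, Rational(23, 3))), Mul(11, Rational(-1, 38))), 3020) = Add(Add(Mul(-1, Rational(-23, 3)), Rational(-11, 38)), 3020) = Add(Add(Rational(23, 3), Rational(-11, 38)), 3020) = Add(Rational(841, 114), 3020) = Rational(345121, 114)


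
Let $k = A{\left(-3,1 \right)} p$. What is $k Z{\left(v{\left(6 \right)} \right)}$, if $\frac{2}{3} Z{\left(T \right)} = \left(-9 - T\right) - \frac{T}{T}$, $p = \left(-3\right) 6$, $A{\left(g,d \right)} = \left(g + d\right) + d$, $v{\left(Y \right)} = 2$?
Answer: $-324$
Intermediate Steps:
$A{\left(g,d \right)} = g + 2 d$ ($A{\left(g,d \right)} = \left(d + g\right) + d = g + 2 d$)
$p = -18$
$k = 18$ ($k = \left(-3 + 2 \cdot 1\right) \left(-18\right) = \left(-3 + 2\right) \left(-18\right) = \left(-1\right) \left(-18\right) = 18$)
$Z{\left(T \right)} = -15 - \frac{3 T}{2}$ ($Z{\left(T \right)} = \frac{3 \left(\left(-9 - T\right) - \frac{T}{T}\right)}{2} = \frac{3 \left(\left(-9 - T\right) - 1\right)}{2} = \frac{3 \left(-10 - T\right)}{2} = -15 - \frac{3 T}{2}$)
$k Z{\left(v{\left(6 \right)} \right)} = 18 \left(-15 - 3\right) = 18 \left(-18\right) = -324$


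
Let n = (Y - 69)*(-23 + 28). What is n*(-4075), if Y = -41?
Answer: 2241250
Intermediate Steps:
n = -550 (n = (-41 - 69)*(-23 + 28) = -110*5 = -550)
n*(-4075) = -550*(-4075) = 2241250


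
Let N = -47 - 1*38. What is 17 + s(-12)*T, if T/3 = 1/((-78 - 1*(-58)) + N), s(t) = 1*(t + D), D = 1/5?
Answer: 3034/175 ≈ 17.337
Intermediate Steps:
D = ⅕ ≈ 0.20000
s(t) = ⅕ + t (s(t) = 1*(t + ⅕) = 1*(⅕ + t) = ⅕ + t)
N = -85 (N = -47 - 38 = -85)
T = -1/35 (T = 3/((-78 - 1*(-58)) - 85) = 3/((-78 + 58) - 85) = 3/(-20 - 85) = 3/(-105) = 3*(-1/105) = -1/35 ≈ -0.028571)
17 + s(-12)*T = 17 + (⅕ - 12)*(-1/35) = 17 - 59/5*(-1/35) = 17 + 59/175 = 3034/175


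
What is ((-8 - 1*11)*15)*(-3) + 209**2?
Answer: 44536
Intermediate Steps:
((-8 - 1*11)*15)*(-3) + 209**2 = ((-8 - 11)*15)*(-3) + 43681 = -19*15*(-3) + 43681 = -285*(-3) + 43681 = 855 + 43681 = 44536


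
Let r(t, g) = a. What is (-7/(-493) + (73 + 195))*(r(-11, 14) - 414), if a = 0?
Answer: -54702234/493 ≈ -1.1096e+5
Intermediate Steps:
r(t, g) = 0
(-7/(-493) + (73 + 195))*(r(-11, 14) - 414) = (-7/(-493) + (73 + 195))*(0 - 414) = (-7*(-1/493) + 268)*(-414) = (7/493 + 268)*(-414) = (132131/493)*(-414) = -54702234/493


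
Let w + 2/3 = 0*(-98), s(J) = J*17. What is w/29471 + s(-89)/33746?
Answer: -133836361/2983585098 ≈ -0.044858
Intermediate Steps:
s(J) = 17*J
w = -2/3 (w = -2/3 + 0*(-98) = -2/3 + 0 = -2/3 ≈ -0.66667)
w/29471 + s(-89)/33746 = -2/3/29471 + (17*(-89))/33746 = -2/3*1/29471 - 1513*1/33746 = -2/88413 - 1513/33746 = -133836361/2983585098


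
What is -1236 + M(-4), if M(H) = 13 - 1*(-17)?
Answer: -1206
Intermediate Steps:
M(H) = 30 (M(H) = 13 + 17 = 30)
-1236 + M(-4) = -1236 + 30 = -1206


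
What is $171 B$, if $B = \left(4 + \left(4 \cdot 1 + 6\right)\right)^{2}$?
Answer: $33516$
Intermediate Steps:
$B = 196$ ($B = \left(4 + \left(4 + 6\right)\right)^{2} = \left(4 + 10\right)^{2} = 14^{2} = 196$)
$171 B = 171 \cdot 196 = 33516$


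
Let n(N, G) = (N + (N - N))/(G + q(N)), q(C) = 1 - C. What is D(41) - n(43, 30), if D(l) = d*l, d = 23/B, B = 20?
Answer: 761/15 ≈ 50.733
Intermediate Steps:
d = 23/20 ≈ 1.1500
D(l) = 23*l/20
n(N, G) = N/(1 + G - N) (n(N, G) = (N + (N - N))/(G + (1 - N)) = (N + 0)/(1 + G - N) = N/(1 + G - N))
D(41) - n(43, 30) = (23/20)*41 - 43/(1 + 30 - 1*43) = 943/20 - 43/(1 + 30 - 43) = 943/20 - 43/(-12) = 943/20 - 43*(-1)/12 = 943/20 - 1*(-43/12) = 943/20 + 43/12 = 761/15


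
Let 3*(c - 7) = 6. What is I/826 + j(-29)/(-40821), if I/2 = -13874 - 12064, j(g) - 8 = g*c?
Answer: -96246419/1532643 ≈ -62.798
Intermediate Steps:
c = 9 (c = 7 + (1/3)*6 = 7 + 2 = 9)
j(g) = 8 + 9*g (j(g) = 8 + g*9 = 8 + 9*g)
I = -51876 (I = 2*(-13874 - 12064) = 2*(-25938) = -51876)
I/826 + j(-29)/(-40821) = -51876/826 + (8 + 9*(-29))/(-40821) = -51876*1/826 + (8 - 261)*(-1/40821) = -25938/413 - 253*(-1/40821) = -25938/413 + 23/3711 = -96246419/1532643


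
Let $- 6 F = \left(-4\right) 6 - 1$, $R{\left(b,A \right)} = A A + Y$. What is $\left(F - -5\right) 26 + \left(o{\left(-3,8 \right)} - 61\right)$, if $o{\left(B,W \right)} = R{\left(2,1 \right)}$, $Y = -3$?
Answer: $\frac{526}{3} \approx 175.33$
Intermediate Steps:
$R{\left(b,A \right)} = -3 + A^{2}$ ($R{\left(b,A \right)} = A A - 3 = A^{2} - 3 = -3 + A^{2}$)
$o{\left(B,W \right)} = -2$ ($o{\left(B,W \right)} = -3 + 1^{2} = -3 + 1 = -2$)
$F = \frac{25}{6}$ ($F = - \frac{\left(-4\right) 6 - 1}{6} = - \frac{-24 - 1}{6} = \left(- \frac{1}{6}\right) \left(-25\right) = \frac{25}{6} \approx 4.1667$)
$\left(F - -5\right) 26 + \left(o{\left(-3,8 \right)} - 61\right) = \left(\frac{25}{6} - -5\right) 26 - 63 = \left(\frac{25}{6} + 5\right) 26 - 63 = \frac{55}{6} \cdot 26 - 63 = \frac{715}{3} - 63 = \frac{526}{3}$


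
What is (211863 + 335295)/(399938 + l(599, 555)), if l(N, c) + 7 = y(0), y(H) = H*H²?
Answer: 547158/399931 ≈ 1.3681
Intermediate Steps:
y(H) = H³
l(N, c) = -7 (l(N, c) = -7 + 0³ = -7 + 0 = -7)
(211863 + 335295)/(399938 + l(599, 555)) = (211863 + 335295)/(399938 - 7) = 547158/399931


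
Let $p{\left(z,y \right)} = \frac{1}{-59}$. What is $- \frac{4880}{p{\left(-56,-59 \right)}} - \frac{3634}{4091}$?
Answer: $\frac{1177877086}{4091} \approx 2.8792 \cdot 10^{5}$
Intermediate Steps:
$p{\left(z,y \right)} = - \frac{1}{59}$
$- \frac{4880}{p{\left(-56,-59 \right)}} - \frac{3634}{4091} = - \frac{4880}{- \frac{1}{59}} - \frac{3634}{4091} = \left(-4880\right) \left(-59\right) - \frac{3634}{4091} = 287920 - \frac{3634}{4091} = \frac{1177877086}{4091}$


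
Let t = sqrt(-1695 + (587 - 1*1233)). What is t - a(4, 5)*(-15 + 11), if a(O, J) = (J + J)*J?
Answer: 200 + I*sqrt(2341) ≈ 200.0 + 48.384*I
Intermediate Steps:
a(O, J) = 2*J**2 (a(O, J) = (2*J)*J = 2*J**2)
t = I*sqrt(2341) (t = sqrt(-1695 + (587 - 1233)) = sqrt(-1695 - 646) = sqrt(-2341) = I*sqrt(2341) ≈ 48.384*I)
t - a(4, 5)*(-15 + 11) = I*sqrt(2341) - 2*5**2*(-15 + 11) = I*sqrt(2341) - 2*25*(-4) = I*sqrt(2341) - 50*(-4) = I*sqrt(2341) - 1*(-200) = I*sqrt(2341) + 200 = 200 + I*sqrt(2341)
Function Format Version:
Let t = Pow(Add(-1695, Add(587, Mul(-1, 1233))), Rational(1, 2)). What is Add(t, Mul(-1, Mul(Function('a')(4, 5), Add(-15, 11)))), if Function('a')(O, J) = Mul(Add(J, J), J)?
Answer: Add(200, Mul(I, Pow(2341, Rational(1, 2)))) ≈ Add(200.00, Mul(48.384, I))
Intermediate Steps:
Function('a')(O, J) = Mul(2, Pow(J, 2)) (Function('a')(O, J) = Mul(Mul(2, J), J) = Mul(2, Pow(J, 2)))
t = Mul(I, Pow(2341, Rational(1, 2))) (t = Pow(Add(-1695, Add(587, -1233)), Rational(1, 2)) = Pow(Add(-1695, -646), Rational(1, 2)) = Pow(-2341, Rational(1, 2)) = Mul(I, Pow(2341, Rational(1, 2))) ≈ Mul(48.384, I))
Add(t, Mul(-1, Mul(Function('a')(4, 5), Add(-15, 11)))) = Add(Mul(I, Pow(2341, Rational(1, 2))), Mul(-1, Mul(Mul(2, Pow(5, 2)), Add(-15, 11)))) = Add(Mul(I, Pow(2341, Rational(1, 2))), Mul(-1, Mul(Mul(2, 25), -4))) = Add(Mul(I, Pow(2341, Rational(1, 2))), Mul(-1, Mul(50, -4))) = Add(Mul(I, Pow(2341, Rational(1, 2))), Mul(-1, -200)) = Add(Mul(I, Pow(2341, Rational(1, 2))), 200) = Add(200, Mul(I, Pow(2341, Rational(1, 2))))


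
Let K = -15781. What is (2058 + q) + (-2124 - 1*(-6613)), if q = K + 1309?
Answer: -7925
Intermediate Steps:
q = -14472 (q = -15781 + 1309 = -14472)
(2058 + q) + (-2124 - 1*(-6613)) = (2058 - 14472) + (-2124 - 1*(-6613)) = -12414 + (-2124 + 6613) = -12414 + 4489 = -7925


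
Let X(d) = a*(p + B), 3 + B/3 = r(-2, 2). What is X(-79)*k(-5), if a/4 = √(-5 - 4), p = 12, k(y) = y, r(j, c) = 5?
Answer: -1080*I ≈ -1080.0*I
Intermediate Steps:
a = 12*I (a = 4*√(-5 - 4) = 4*√(-9) = 4*(3*I) = 12*I ≈ 12.0*I)
B = 6 (B = -9 + 3*5 = -9 + 15 = 6)
X(d) = 216*I (X(d) = (12*I)*(12 + 6) = (12*I)*18 = 216*I)
X(-79)*k(-5) = (216*I)*(-5) = -1080*I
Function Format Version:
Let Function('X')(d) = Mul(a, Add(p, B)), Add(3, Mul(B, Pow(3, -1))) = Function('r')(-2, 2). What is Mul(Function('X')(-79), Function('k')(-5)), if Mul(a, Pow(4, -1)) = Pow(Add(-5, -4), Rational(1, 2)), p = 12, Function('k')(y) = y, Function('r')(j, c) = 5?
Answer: Mul(-1080, I) ≈ Mul(-1080.0, I)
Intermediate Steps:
a = Mul(12, I) (a = Mul(4, Pow(Add(-5, -4), Rational(1, 2))) = Mul(4, Pow(-9, Rational(1, 2))) = Mul(4, Mul(3, I)) = Mul(12, I) ≈ Mul(12.000, I))
B = 6 (B = Add(-9, Mul(3, 5)) = Add(-9, 15) = 6)
Function('X')(d) = Mul(216, I) (Function('X')(d) = Mul(Mul(12, I), Add(12, 6)) = Mul(Mul(12, I), 18) = Mul(216, I))
Mul(Function('X')(-79), Function('k')(-5)) = Mul(Mul(216, I), -5) = Mul(-1080, I)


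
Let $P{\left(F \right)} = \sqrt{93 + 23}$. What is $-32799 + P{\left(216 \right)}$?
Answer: $-32799 + 2 \sqrt{29} \approx -32788.0$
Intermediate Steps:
$P{\left(F \right)} = 2 \sqrt{29}$ ($P{\left(F \right)} = \sqrt{116} = 2 \sqrt{29}$)
$-32799 + P{\left(216 \right)} = -32799 + 2 \sqrt{29}$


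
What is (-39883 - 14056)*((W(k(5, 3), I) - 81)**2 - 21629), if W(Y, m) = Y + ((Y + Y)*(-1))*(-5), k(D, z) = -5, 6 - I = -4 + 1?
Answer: 168990887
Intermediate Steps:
I = 9 (I = 6 - (-4 + 1) = 6 - 1*(-3) = 6 + 3 = 9)
W(Y, m) = 11*Y (W(Y, m) = Y + ((2*Y)*(-1))*(-5) = Y - 2*Y*(-5) = Y + 10*Y = 11*Y)
(-39883 - 14056)*((W(k(5, 3), I) - 81)**2 - 21629) = (-39883 - 14056)*((11*(-5) - 81)**2 - 21629) = -53939*((-55 - 81)**2 - 21629) = -53939*((-136)**2 - 21629) = -53939*(18496 - 21629) = -53939*(-3133) = 168990887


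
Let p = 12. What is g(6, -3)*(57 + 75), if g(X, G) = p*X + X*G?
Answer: 7128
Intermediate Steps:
g(X, G) = 12*X + G*X (g(X, G) = 12*X + X*G = 12*X + G*X)
g(6, -3)*(57 + 75) = (6*(12 - 3))*(57 + 75) = (6*9)*132 = 54*132 = 7128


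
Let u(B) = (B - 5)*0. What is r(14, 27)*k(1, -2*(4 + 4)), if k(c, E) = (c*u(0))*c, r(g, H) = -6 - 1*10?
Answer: 0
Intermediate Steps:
r(g, H) = -16 (r(g, H) = -6 - 10 = -16)
u(B) = 0 (u(B) = (-5 + B)*0 = 0)
k(c, E) = 0 (k(c, E) = (c*0)*c = 0*c = 0)
r(14, 27)*k(1, -2*(4 + 4)) = -16*0 = 0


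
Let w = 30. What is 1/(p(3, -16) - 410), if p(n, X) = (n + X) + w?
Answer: -1/393 ≈ -0.0025445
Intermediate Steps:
p(n, X) = 30 + X + n (p(n, X) = (n + X) + 30 = (X + n) + 30 = 30 + X + n)
1/(p(3, -16) - 410) = 1/((30 - 16 + 3) - 410) = 1/(17 - 410) = 1/(-393) = -1/393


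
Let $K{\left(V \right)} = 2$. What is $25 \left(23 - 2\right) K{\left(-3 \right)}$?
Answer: $1050$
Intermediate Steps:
$25 \left(23 - 2\right) K{\left(-3 \right)} = 25 \left(23 - 2\right) 2 = 25 \cdot 21 \cdot 2 = 525 \cdot 2 = 1050$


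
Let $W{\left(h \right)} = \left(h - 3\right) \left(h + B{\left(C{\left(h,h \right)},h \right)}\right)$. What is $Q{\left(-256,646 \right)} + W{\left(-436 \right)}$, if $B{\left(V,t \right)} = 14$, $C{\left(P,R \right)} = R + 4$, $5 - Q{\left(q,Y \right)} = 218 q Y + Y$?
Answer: $36236585$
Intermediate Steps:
$Q{\left(q,Y \right)} = 5 - Y - 218 Y q$ ($Q{\left(q,Y \right)} = 5 - \left(218 q Y + Y\right) = 5 - \left(218 Y q + Y\right) = 5 - \left(Y + 218 Y q\right) = 5 - Y - 218 Y q$)
$C{\left(P,R \right)} = 4 + R$
$W{\left(h \right)} = \left(-3 + h\right) \left(14 + h\right)$ ($W{\left(h \right)} = \left(h - 3\right) \left(h + 14\right) = \left(h + \left(-3 + 0\right)\right) \left(14 + h\right) = \left(h - 3\right) \left(14 + h\right) = \left(-3 + h\right) \left(14 + h\right)$)
$Q{\left(-256,646 \right)} + W{\left(-436 \right)} = \left(5 - 646 - 140828 \left(-256\right)\right) + \left(-42 + \left(-436\right)^{2} + 11 \left(-436\right)\right) = \left(5 - 646 + 36051968\right) - -185258 = 36051327 + 185258 = 36236585$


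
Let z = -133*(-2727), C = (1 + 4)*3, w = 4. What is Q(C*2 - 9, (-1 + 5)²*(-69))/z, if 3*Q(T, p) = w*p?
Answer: -1472/362691 ≈ -0.0040586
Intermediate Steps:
C = 15 (C = 5*3 = 15)
z = 362691
Q(T, p) = 4*p/3 (Q(T, p) = (4*p)/3 = 4*p/3)
Q(C*2 - 9, (-1 + 5)²*(-69))/z = (4*((-1 + 5)²*(-69))/3)/362691 = (4*(4²*(-69))/3)*(1/362691) = (4*(16*(-69))/3)*(1/362691) = ((4/3)*(-1104))*(1/362691) = -1472*1/362691 = -1472/362691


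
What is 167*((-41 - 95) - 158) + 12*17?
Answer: -48894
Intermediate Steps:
167*((-41 - 95) - 158) + 12*17 = 167*(-136 - 158) + 204 = 167*(-294) + 204 = -49098 + 204 = -48894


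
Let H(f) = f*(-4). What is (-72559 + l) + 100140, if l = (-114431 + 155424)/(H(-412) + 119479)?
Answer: 3340844780/121127 ≈ 27581.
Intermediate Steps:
H(f) = -4*f
l = 40993/121127 (l = (-114431 + 155424)/(-4*(-412) + 119479) = 40993/(1648 + 119479) = 40993/121127 ≈ 0.33843)
(-72559 + l) + 100140 = (-72559 + 40993/121127) + 100140 = -8788813000/121127 + 100140 = 3340844780/121127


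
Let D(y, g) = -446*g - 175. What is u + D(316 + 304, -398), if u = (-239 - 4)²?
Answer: 236382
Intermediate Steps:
u = 59049 (u = (-243)² = 59049)
D(y, g) = -175 - 446*g
u + D(316 + 304, -398) = 59049 + (-175 - 446*(-398)) = 59049 + (-175 + 177508) = 59049 + 177333 = 236382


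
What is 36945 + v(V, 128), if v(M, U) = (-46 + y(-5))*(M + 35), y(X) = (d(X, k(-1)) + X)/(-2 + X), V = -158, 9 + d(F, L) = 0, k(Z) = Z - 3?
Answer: 42357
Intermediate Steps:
k(Z) = -3 + Z
d(F, L) = -9 (d(F, L) = -9 + 0 = -9)
y(X) = (-9 + X)/(-2 + X)
v(M, U) = -1540 - 44*M (v(M, U) = (-46 + (-9 - 5)/(-2 - 5))*(M + 35) = (-46 - 14/(-7))*(35 + M) = (-46 - ⅐*(-14))*(35 + M) = (-46 + 2)*(35 + M) = -44*(35 + M) = -1540 - 44*M)
36945 + v(V, 128) = 36945 + (-1540 - 44*(-158)) = 36945 + (-1540 + 6952) = 36945 + 5412 = 42357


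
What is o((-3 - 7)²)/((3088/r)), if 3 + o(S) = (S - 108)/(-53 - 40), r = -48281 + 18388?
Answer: 8101003/287184 ≈ 28.208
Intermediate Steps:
r = -29893
o(S) = -57/31 - S/93 (o(S) = -3 + (S - 108)/(-53 - 40) = -3 + (-108 + S)/(-93) = -3 + (-108 + S)*(-1/93) = -3 + (36/31 - S/93) = -57/31 - S/93)
o((-3 - 7)²)/((3088/r)) = (-57/31 - (-3 - 7)²/93)/((3088/(-29893))) = (-57/31 - 1/93*(-10)²)/((3088*(-1/29893))) = (-57/31 - 1/93*100)/(-3088/29893) = (-57/31 - 100/93)*(-29893/3088) = -271/93*(-29893/3088) = 8101003/287184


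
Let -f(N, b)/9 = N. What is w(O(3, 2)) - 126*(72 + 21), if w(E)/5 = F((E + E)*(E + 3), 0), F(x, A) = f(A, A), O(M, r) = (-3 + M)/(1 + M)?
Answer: -11718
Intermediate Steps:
f(N, b) = -9*N
O(M, r) = (-3 + M)/(1 + M)
F(x, A) = -9*A
w(E) = 0 (w(E) = 5*(-9*0) = 5*0 = 0)
w(O(3, 2)) - 126*(72 + 21) = 0 - 126*(72 + 21) = 0 - 126*93 = 0 - 11718 = -11718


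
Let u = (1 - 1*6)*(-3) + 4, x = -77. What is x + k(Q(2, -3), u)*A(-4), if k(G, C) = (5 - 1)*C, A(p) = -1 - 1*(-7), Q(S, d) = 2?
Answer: 379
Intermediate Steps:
u = 19 (u = (1 - 6)*(-3) + 4 = -5*(-3) + 4 = 15 + 4 = 19)
A(p) = 6 (A(p) = -1 + 7 = 6)
k(G, C) = 4*C
x + k(Q(2, -3), u)*A(-4) = -77 + (4*19)*6 = -77 + 76*6 = -77 + 456 = 379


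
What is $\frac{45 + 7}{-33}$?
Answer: $- \frac{52}{33} \approx -1.5758$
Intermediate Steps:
$\frac{45 + 7}{-33} = \left(- \frac{1}{33}\right) 52 = - \frac{52}{33}$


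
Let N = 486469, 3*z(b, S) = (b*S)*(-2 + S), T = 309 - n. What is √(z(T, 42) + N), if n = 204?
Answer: √545269 ≈ 738.42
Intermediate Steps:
T = 105 (T = 309 - 1*204 = 309 - 204 = 105)
z(b, S) = S*b*(-2 + S)/3 (z(b, S) = ((b*S)*(-2 + S))/3 = ((S*b)*(-2 + S))/3 = (S*b*(-2 + S))/3 = S*b*(-2 + S)/3)
√(z(T, 42) + N) = √((⅓)*42*105*(-2 + 42) + 486469) = √((⅓)*42*105*40 + 486469) = √(58800 + 486469) = √545269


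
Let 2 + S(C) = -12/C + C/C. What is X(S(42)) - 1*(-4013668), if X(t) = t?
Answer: 28095667/7 ≈ 4.0137e+6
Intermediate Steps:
S(C) = -1 - 12/C (S(C) = -2 + (-12/C + C/C) = -2 + (-12/C + 1) = -2 + (1 - 12/C) = -1 - 12/C)
X(S(42)) - 1*(-4013668) = (-12 - 1*42)/42 - 1*(-4013668) = (-12 - 42)/42 + 4013668 = (1/42)*(-54) + 4013668 = -9/7 + 4013668 = 28095667/7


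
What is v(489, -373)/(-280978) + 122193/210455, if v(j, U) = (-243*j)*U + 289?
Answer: -4646806455523/29566612495 ≈ -157.16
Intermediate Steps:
v(j, U) = 289 - 243*U*j (v(j, U) = -243*U*j + 289 = 289 - 243*U*j)
v(489, -373)/(-280978) + 122193/210455 = (289 - 243*(-373)*489)/(-280978) + 122193/210455 = (289 + 44322471)*(-1/280978) + 122193*(1/210455) = 44322760*(-1/280978) + 122193/210455 = -22161380/140489 + 122193/210455 = -4646806455523/29566612495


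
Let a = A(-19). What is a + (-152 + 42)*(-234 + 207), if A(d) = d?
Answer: 2951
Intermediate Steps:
a = -19
a + (-152 + 42)*(-234 + 207) = -19 + (-152 + 42)*(-234 + 207) = -19 - 110*(-27) = -19 + 2970 = 2951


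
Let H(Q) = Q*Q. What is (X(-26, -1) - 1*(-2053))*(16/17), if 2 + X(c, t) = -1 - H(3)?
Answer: 32656/17 ≈ 1920.9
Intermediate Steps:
H(Q) = Q²
X(c, t) = -12 (X(c, t) = -2 + (-1 - 1*3²) = -2 + (-1 - 1*9) = -2 + (-1 - 9) = -2 - 10 = -12)
(X(-26, -1) - 1*(-2053))*(16/17) = (-12 - 1*(-2053))*(16/17) = (-12 + 2053)*(16*(1/17)) = 2041*(16/17) = 32656/17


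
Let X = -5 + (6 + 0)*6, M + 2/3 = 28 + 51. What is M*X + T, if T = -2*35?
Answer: 7075/3 ≈ 2358.3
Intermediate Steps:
M = 235/3 (M = -⅔ + (28 + 51) = -⅔ + 79 = 235/3 ≈ 78.333)
T = -70
X = 31 (X = -5 + 6*6 = -5 + 36 = 31)
M*X + T = (235/3)*31 - 70 = 7285/3 - 70 = 7075/3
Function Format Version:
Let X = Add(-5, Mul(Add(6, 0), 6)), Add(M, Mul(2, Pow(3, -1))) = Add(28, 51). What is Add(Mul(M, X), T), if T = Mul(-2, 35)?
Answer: Rational(7075, 3) ≈ 2358.3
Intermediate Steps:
M = Rational(235, 3) (M = Add(Rational(-2, 3), Add(28, 51)) = Add(Rational(-2, 3), 79) = Rational(235, 3) ≈ 78.333)
T = -70
X = 31 (X = Add(-5, Mul(6, 6)) = Add(-5, 36) = 31)
Add(Mul(M, X), T) = Add(Mul(Rational(235, 3), 31), -70) = Add(Rational(7285, 3), -70) = Rational(7075, 3)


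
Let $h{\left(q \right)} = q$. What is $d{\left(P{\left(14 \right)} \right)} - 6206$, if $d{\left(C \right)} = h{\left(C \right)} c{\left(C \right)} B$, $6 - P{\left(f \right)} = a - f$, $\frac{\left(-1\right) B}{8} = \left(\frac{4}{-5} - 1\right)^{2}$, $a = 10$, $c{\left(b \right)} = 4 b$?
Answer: $-16574$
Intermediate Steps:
$B = - \frac{648}{25}$ ($B = - 8 \left(\frac{4}{-5} - 1\right)^{2} = - 8 \left(4 \left(- \frac{1}{5}\right) - 1\right)^{2} = - 8 \left(- \frac{4}{5} - 1\right)^{2} = - 8 \left(- \frac{9}{5}\right)^{2} = \left(-8\right) \frac{81}{25} = - \frac{648}{25} \approx -25.92$)
$P{\left(f \right)} = -4 + f$ ($P{\left(f \right)} = 6 - \left(10 - f\right) = 6 + \left(-10 + f\right) = -4 + f$)
$d{\left(C \right)} = - \frac{2592 C^{2}}{25}$ ($d{\left(C \right)} = C 4 C \left(- \frac{648}{25}\right) = 4 C^{2} \left(- \frac{648}{25}\right) = - \frac{2592 C^{2}}{25}$)
$d{\left(P{\left(14 \right)} \right)} - 6206 = - \frac{2592 \left(-4 + 14\right)^{2}}{25} - 6206 = - \frac{2592 \cdot 10^{2}}{25} - 6206 = \left(- \frac{2592}{25}\right) 100 - 6206 = -10368 - 6206 = -16574$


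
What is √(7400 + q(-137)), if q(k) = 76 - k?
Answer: √7613 ≈ 87.252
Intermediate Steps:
√(7400 + q(-137)) = √(7400 + (76 - 1*(-137))) = √(7400 + (76 + 137)) = √(7400 + 213) = √7613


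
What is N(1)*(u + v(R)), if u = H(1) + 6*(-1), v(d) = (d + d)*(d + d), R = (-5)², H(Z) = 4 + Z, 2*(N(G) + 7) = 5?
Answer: -22491/2 ≈ -11246.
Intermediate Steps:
N(G) = -9/2 (N(G) = -7 + (½)*5 = -7 + 5/2 = -9/2)
R = 25
v(d) = 4*d² (v(d) = (2*d)*(2*d) = 4*d²)
u = -1 (u = (4 + 1) + 6*(-1) = 5 - 6 = -1)
N(1)*(u + v(R)) = -9*(-1 + 4*25²)/2 = -9*(-1 + 4*625)/2 = -9*(-1 + 2500)/2 = -9/2*2499 = -22491/2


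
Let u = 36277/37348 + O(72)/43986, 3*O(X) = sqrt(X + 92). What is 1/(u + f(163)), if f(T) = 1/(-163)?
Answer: 155716143395695898402052/150295475495063724555553 - 2445207042958112304*sqrt(41)/150295475495063724555553 ≈ 1.0360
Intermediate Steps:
f(T) = -1/163
O(X) = sqrt(92 + X)/3 (O(X) = sqrt(X + 92)/3 = sqrt(92 + X)/3)
u = 36277/37348 + sqrt(41)/65979 (u = 36277/37348 + (sqrt(92 + 72)/3)/43986 = 36277*(1/37348) + (sqrt(164)/3)*(1/43986) = 36277/37348 + ((2*sqrt(41))/3)*(1/43986) = 36277/37348 + (2*sqrt(41)/3)*(1/43986) = 36277/37348 + sqrt(41)/65979 ≈ 0.97142)
1/(u + f(163)) = 1/((36277/37348 + sqrt(41)/65979) - 1/163) = 1/(5875803/6087724 + sqrt(41)/65979)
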